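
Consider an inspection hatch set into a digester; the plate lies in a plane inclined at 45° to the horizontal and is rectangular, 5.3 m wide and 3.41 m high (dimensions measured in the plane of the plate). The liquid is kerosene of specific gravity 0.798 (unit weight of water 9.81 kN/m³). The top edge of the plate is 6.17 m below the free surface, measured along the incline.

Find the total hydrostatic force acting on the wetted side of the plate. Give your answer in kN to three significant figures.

F ≈ 788 kN

γ = 0.798 × 9.81 = 7.82838 kN/m³.
Let θ = 45° be the plate's angle to the horizontal; measure y along the incline from where the plane meets the free surface. Vertical depth h = y·sinθ with sinθ = 0.707107.
The centroid lies 3.41/2 = 1.705 m below the top edge, so y_c = 6.17 + 1.705 = 7.875 m and h_c = 7.875 × 0.707107 = 5.56847 m.
A = 5.3 × 3.41 = 18.073 m².
Resultant F = γ·h_c·A = 7.82838 × 5.56847 × 18.073 = 787.84 kN.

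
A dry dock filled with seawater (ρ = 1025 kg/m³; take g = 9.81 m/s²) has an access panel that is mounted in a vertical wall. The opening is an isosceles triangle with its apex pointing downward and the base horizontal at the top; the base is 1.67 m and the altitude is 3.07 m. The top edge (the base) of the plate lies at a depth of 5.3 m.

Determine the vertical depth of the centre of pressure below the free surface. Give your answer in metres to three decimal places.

h_p = 6.406 m

γ = ρg = 1025 × 9.81 / 1000 = 10.05525 kN/m³.
With the apex down, the centroid sits h/3 = 3.07/3 = 1.02333 m below the base (the top edge), so the centroid depth is h_c = 5.3 + 1.02333 = 6.32333 m.
A = ½ × 1.67 × 3.07 = 2.56345 m².
Resultant F = γ·h_c·A = 10.05525 × 6.32333 × 2.56345 = 162.991 kN.
I_c = b·h³/36 = 1.67 × 3.07³/36 = 1.34224 m⁴.
Centre of pressure: y_p = y_c + I_c/(y_c·A) = 6.32333 + 1.34224/(6.32333 × 2.56345) = 6.32333 + 0.0828056 = 6.40614 m along the plane.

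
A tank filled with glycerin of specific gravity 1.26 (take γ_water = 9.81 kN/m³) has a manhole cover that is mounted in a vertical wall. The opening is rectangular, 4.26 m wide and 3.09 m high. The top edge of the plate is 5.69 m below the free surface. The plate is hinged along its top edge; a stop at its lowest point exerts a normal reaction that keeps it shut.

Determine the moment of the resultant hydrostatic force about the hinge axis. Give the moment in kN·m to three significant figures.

γ = 1.26 × 9.81 = 12.3606 kN/m³.
The centroid lies 3.09/2 = 1.545 m below the top edge, so the centroid depth is h_c = 5.69 + 1.545 = 7.235 m.
A = 4.26 × 3.09 = 13.1634 m².
Resultant F = γ·h_c·A = 12.3606 × 7.235 × 13.1634 = 1177.19 kN.
I_c = b·h³/12 = 4.26 × 3.09³/12 = 10.4738 m⁴.
Centre of pressure: y_p = y_c + I_c/(y_c·A) = 7.235 + 10.4738/(7.235 × 13.1634) = 7.235 + 0.109976 = 7.34498 m along the plane.
The resultant acts 1.545 + 0.109976 = 1.65498 m (along the plate) below the hinge at the top edge, so the moment about the hinge is M = F × 1.65498 = 1177.19 × 1.65498 = 1948.23 kN·m.

M ≈ 1950 kN·m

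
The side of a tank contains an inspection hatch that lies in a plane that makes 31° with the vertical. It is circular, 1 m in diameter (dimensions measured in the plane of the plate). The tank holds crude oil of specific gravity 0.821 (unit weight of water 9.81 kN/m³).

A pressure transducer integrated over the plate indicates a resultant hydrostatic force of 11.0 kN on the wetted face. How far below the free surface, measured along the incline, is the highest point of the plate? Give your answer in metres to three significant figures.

γ = 0.821 × 9.81 = 8.05401 kN/m³.
A = π(0.5)² = 0.785398 m².
From F = γ·h_c·A, the centroid depth is h_c = 11.0/(8.05401 × 0.785398) = 1.73896 m.
The plate makes 31° with the vertical, i.e. θ = 90° − 31° = 59° to the horizontal. Measuring y along the incline from the free-surface line, vertical depth h = y·sinθ with sinθ = 0.857167.
Along the incline, y_c = h_c/sinθ = 1.73896/0.857167 = 2.02873 m.
The centroid is at the centre, 0.5 m below the top of the plate, so the highest point sits at y_top = 2.02873 − 0.5 = 1.52873 m along the incline.

y_top ≈ 1.53 m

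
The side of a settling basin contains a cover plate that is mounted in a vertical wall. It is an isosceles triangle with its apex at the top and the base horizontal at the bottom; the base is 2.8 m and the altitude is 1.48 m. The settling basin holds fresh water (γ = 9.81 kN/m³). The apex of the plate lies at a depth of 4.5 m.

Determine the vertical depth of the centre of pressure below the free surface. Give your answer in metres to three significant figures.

h_p = 5.51 m

γ = 9.81 kN/m³.
With the apex up, the centroid sits 2h/3 = 2 × 1.48/3 = 0.986667 m below the apex, so the centroid depth is h_c = 4.5 + 0.986667 = 5.48667 m.
A = ½ × 2.8 × 1.48 = 2.072 m².
Resultant F = γ·h_c·A = 9.81 × 5.48667 × 2.072 = 111.524 kN.
I_c = b·h³/36 = 2.8 × 1.48³/36 = 0.252139 m⁴.
Centre of pressure: y_p = y_c + I_c/(y_c·A) = 5.48667 + 0.252139/(5.48667 × 2.072) = 5.48667 + 0.022179 = 5.50885 m along the plane.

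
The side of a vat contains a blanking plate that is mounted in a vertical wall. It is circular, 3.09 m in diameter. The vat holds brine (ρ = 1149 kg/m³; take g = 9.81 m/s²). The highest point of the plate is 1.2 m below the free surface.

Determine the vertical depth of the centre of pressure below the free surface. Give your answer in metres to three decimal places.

γ = ρg = 1149 × 9.81 / 1000 = 11.27169 kN/m³.
The centroid is at the centre, 1.545 m below the top of the plate, so the centroid depth is h_c = 1.2 + 1.545 = 2.745 m.
A = π(1.545)² = 7.49906 m².
Resultant F = γ·h_c·A = 11.27169 × 2.745 × 7.49906 = 232.027 kN.
I_c = πr⁴/4 = π × 1.545⁴/4 = 4.47511 m⁴.
Centre of pressure: y_p = y_c + I_c/(y_c·A) = 2.745 + 4.47511/(2.745 × 7.49906) = 2.745 + 0.217397 = 2.9624 m along the plane.

h_p = 2.962 m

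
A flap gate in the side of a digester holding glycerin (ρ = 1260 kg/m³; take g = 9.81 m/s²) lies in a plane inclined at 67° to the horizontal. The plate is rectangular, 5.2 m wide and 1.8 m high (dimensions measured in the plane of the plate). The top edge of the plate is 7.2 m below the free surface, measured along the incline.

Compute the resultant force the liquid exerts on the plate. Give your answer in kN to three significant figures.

F ≈ 863 kN

γ = ρg = 1260 × 9.81 / 1000 = 12.3606 kN/m³.
Let θ = 67° be the plate's angle to the horizontal; measure y along the incline from where the plane meets the free surface. Vertical depth h = y·sinθ with sinθ = 0.920505.
The centroid lies 1.8/2 = 0.9 m below the top edge, so y_c = 7.2 + 0.9 = 8.1 m and h_c = 8.1 × 0.920505 = 7.45609 m.
A = 5.2 × 1.8 = 9.36 m².
Resultant F = γ·h_c·A = 12.3606 × 7.45609 × 9.36 = 862.634 kN.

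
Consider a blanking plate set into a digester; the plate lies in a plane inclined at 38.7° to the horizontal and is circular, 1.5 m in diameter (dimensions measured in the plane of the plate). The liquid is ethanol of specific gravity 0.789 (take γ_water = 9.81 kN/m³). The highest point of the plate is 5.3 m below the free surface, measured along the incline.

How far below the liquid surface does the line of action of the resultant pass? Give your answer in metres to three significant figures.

h_p = 3.80 m

γ = 0.789 × 9.81 = 7.74009 kN/m³.
Let θ = 38.7° be the plate's angle to the horizontal; measure y along the incline from where the plane meets the free surface. Vertical depth h = y·sinθ with sinθ = 0.625243.
The centroid is at the centre, 0.75 m below the top of the plate, so y_c = 5.3 + 0.75 = 6.05 m and h_c = 6.05 × 0.625243 = 3.78272 m.
A = π(0.75)² = 1.76715 m².
Resultant F = γ·h_c·A = 7.74009 × 3.78272 × 1.76715 = 51.7397 kN.
I_c = πr⁴/4 = π × 0.75⁴/4 = 0.248505 m⁴.
Centre of pressure: y_p = y_c + I_c/(y_c·A) = 6.05 + 0.248505/(6.05 × 1.76715) = 6.05 + 0.0232438 = 6.07324 m along the plane.
Vertically, h_p = y_p·sinθ = 6.07324 × 0.625243 = 3.79725 m.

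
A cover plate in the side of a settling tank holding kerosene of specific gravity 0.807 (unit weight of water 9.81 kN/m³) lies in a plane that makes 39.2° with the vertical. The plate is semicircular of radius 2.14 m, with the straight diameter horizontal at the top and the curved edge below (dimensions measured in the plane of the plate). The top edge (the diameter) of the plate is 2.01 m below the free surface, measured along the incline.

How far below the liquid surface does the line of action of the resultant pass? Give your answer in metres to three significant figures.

h_p = 2.35 m

γ = 0.807 × 9.81 = 7.91667 kN/m³.
The plate makes 39.2° with the vertical, i.e. θ = 90° − 39.2° = 50.8° to the horizontal. Measuring y along the incline from the free-surface line, vertical depth h = y·sinθ with sinθ = 0.774944.
The centroid of a semicircle lies 4r/(3π) = 0.908244 m from the diameter, here below the top edge, so y_c = 2.01 + 0.908244 = 2.91824 m and h_c = 2.91824 × 0.774944 = 2.26147 m.
A = πr²/2 = π × 2.14²/2 = 7.19362 m².
Resultant F = γ·h_c·A = 7.91667 × 2.26147 × 7.19362 = 128.79 kN.
I_c = (π/8 − 8/(9π))·r⁴ = 0.109757 × 2.14⁴ = 2.3019 m⁴.
Centre of pressure: y_p = y_c + I_c/(y_c·A) = 2.91824 + 2.3019/(2.91824 × 7.19362) = 2.91824 + 0.109652 = 3.02789 m along the plane.
Vertically, h_p = y_p·sinθ = 3.02789 × 0.774944 = 2.34645 m.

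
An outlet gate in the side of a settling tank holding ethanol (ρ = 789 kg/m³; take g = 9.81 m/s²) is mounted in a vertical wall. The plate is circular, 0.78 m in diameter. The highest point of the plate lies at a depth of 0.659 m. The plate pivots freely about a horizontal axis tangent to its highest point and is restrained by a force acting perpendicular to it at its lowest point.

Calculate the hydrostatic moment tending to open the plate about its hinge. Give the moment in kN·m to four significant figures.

γ = ρg = 789 × 9.81 / 1000 = 7.74009 kN/m³.
The centroid is at the centre, 0.39 m below the top of the plate, so the centroid depth is h_c = 0.659 + 0.39 = 1.049 m.
A = π(0.39)² = 0.477836 m².
Resultant F = γ·h_c·A = 7.74009 × 1.049 × 0.477836 = 3.87972 kN.
I_c = πr⁴/4 = π × 0.39⁴/4 = 0.0181697 m⁴.
Centre of pressure: y_p = y_c + I_c/(y_c·A) = 1.049 + 0.0181697/(1.049 × 0.477836) = 1.049 + 0.0362488 = 1.08525 m along the plane.
The resultant acts 0.39 + 0.0362488 = 0.426249 m (along the plate) below the hinge at the top edge, so the moment about the hinge is M = F × 0.426249 = 3.87972 × 0.426249 = 1.65373 kN·m.

M ≈ 1.654 kN·m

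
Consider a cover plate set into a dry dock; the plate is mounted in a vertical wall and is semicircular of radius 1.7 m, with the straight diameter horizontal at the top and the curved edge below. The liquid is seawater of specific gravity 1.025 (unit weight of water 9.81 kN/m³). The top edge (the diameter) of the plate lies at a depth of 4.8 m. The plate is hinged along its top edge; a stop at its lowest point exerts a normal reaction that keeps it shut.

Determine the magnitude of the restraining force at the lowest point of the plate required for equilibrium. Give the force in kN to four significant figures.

P ≈ 112.4 kN

γ = 1.025 × 9.81 = 10.05525 kN/m³.
The centroid of a semicircle lies 4r/(3π) = 0.721502 m from the diameter, here below the top edge, so the centroid depth is h_c = 4.8 + 0.721502 = 5.5215 m.
A = πr²/2 = π × 1.7²/2 = 4.5396 m².
Resultant F = γ·h_c·A = 10.05525 × 5.5215 × 4.5396 = 252.039 kN.
I_c = (π/8 − 8/(9π))·r⁴ = 0.109757 × 1.7⁴ = 0.916701 m⁴.
Centre of pressure: y_p = y_c + I_c/(y_c·A) = 5.5215 + 0.916701/(5.5215 × 4.5396) = 5.5215 + 0.0365724 = 5.55807 m along the plane.
The resultant acts 0.721502 + 0.0365724 = 0.758074 m (along the plate) below the hinge at the top edge, so the moment about the hinge is M = F × 0.758074 = 252.039 × 0.758074 = 191.064 kN·m.
A normal force at the bottom, 1.7 m from the hinge, must supply this moment: P = 191.064/1.7 = 112.391 kN.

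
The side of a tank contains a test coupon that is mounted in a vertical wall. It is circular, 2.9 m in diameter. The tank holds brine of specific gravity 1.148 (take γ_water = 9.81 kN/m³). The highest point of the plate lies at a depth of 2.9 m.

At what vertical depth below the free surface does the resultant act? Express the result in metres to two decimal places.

γ = 1.148 × 9.81 = 11.26188 kN/m³.
The centroid is at the centre, 1.45 m below the top of the plate, so the centroid depth is h_c = 2.9 + 1.45 = 4.35 m.
A = π(1.45)² = 6.6052 m².
Resultant F = γ·h_c·A = 11.26188 × 4.35 × 6.6052 = 323.583 kN.
I_c = πr⁴/4 = π × 1.45⁴/4 = 3.47186 m⁴.
Centre of pressure: y_p = y_c + I_c/(y_c·A) = 4.35 + 3.47186/(4.35 × 6.6052) = 4.35 + 0.120833 = 4.47083 m along the plane.

h_p = 4.47 m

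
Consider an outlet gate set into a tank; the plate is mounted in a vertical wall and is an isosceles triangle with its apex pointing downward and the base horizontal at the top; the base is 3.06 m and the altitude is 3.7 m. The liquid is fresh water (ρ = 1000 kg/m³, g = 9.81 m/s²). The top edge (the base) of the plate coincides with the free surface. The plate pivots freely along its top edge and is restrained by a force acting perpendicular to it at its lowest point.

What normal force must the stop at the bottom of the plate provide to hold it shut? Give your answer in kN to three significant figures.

γ = ρg = 1000 × 9.81 = 9810 N/m³ = 9.81 kN/m³.
With the apex down, the centroid sits h/3 = 3.7/3 = 1.23333 m below the base (the top edge), so the centroid depth is h_c = 1.23333 m.
A = ½ × 3.06 × 3.7 = 5.661 m².
Resultant F = γ·h_c·A = 9.81 × 1.23333 × 5.661 = 68.4923 kN.
I_c = b·h³/36 = 3.06 × 3.7³/36 = 4.30551 m⁴.
Centre of pressure: y_p = y_c + I_c/(y_c·A) = 1.23333 + 4.30551/(1.23333 × 5.661) = 1.23333 + 0.616669 = 1.85 m along the plane.
The resultant acts 1.23333 + 0.616669 = 1.85 m (along the plate) below the hinge at the top edge, so the moment about the hinge is M = F × 1.85 = 68.4923 × 1.85 = 126.711 kN·m.
A normal force at the bottom, 3.7 m from the hinge, must supply this moment: P = 126.711/3.7 = 34.2462 kN.

P ≈ 34.2 kN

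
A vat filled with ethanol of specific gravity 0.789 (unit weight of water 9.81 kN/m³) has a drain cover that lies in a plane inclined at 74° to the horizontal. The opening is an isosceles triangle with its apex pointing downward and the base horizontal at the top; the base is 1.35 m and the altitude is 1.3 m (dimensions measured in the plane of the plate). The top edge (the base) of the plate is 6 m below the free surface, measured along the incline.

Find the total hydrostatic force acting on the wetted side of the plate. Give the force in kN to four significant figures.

F ≈ 42.00 kN

γ = 0.789 × 9.81 = 7.74009 kN/m³.
Let θ = 74° be the plate's angle to the horizontal; measure y along the incline from where the plane meets the free surface. Vertical depth h = y·sinθ with sinθ = 0.961262.
With the apex down, the centroid sits h/3 = 1.3/3 = 0.433333 m below the base (the top edge), so y_c = 6 + 0.433333 = 6.43333 m and h_c = 6.43333 × 0.961262 = 6.18412 m.
A = ½ × 1.35 × 1.3 = 0.8775 m².
Resultant F = γ·h_c·A = 7.74009 × 6.18412 × 0.8775 = 42.0021 kN.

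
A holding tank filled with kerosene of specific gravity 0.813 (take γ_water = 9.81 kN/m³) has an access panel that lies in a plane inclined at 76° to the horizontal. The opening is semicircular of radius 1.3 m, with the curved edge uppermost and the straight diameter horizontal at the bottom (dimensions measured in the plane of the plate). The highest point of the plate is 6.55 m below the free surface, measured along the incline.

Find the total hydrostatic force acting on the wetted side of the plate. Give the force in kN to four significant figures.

F ≈ 149.9 kN

γ = 0.813 × 9.81 = 7.97553 kN/m³.
Let θ = 76° be the plate's angle to the horizontal; measure y along the incline from where the plane meets the free surface. Vertical depth h = y·sinθ with sinθ = 0.970296.
The centroid lies 4r/(3π) = 0.551737 m above the diameter, so r − 4r/(3π) = 1.3 − 0.551737 = 0.748263 m below the topmost point, so y_c = 6.55 + 0.748263 = 7.29826 m and h_c = 7.29826 × 0.970296 = 7.08147 m.
A = πr²/2 = π × 1.3²/2 = 2.65465 m².
Resultant F = γ·h_c·A = 7.97553 × 7.08147 × 2.65465 = 149.931 kN.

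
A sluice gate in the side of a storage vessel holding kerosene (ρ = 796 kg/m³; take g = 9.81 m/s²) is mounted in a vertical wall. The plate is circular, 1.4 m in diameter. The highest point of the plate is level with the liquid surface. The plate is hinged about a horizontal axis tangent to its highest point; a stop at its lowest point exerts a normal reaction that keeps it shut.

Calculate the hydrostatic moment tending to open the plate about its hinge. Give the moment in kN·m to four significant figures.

M ≈ 7.363 kN·m

γ = ρg = 796 × 9.81 / 1000 = 7.80876 kN/m³.
The centroid is at the centre, 0.7 m below the top of the plate, so the centroid depth is h_c = 0.7 m.
A = π(0.7)² = 1.53938 m².
Resultant F = γ·h_c·A = 7.80876 × 0.7 × 1.53938 = 8.41445 kN.
I_c = πr⁴/4 = π × 0.7⁴/4 = 0.188574 m⁴.
Centre of pressure: y_p = y_c + I_c/(y_c·A) = 0.7 + 0.188574/(0.7 × 1.53938) = 0.7 + 0.175 = 0.875 m along the plane.
The resultant acts 0.7 + 0.175 = 0.875 m (along the plate) below the hinge at the top edge, so the moment about the hinge is M = F × 0.875 = 8.41445 × 0.875 = 7.36264 kN·m.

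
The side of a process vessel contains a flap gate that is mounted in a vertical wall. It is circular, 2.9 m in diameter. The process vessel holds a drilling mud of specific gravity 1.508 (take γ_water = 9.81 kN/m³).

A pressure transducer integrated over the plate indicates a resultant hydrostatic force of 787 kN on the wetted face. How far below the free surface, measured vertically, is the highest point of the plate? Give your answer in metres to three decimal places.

γ = 1.508 × 9.81 = 14.79348 kN/m³.
A = π(1.45)² = 6.6052 m².
From F = γ·h_c·A, the centroid depth is h_c = 787/(14.79348 × 6.6052) = 8.05413 m.
The centroid is at the centre, 1.45 m below the top of the plate, so the highest point sits at h_top = 8.05413 − 1.45 = 6.60413 m below the surface.

d_top ≈ 6.604 m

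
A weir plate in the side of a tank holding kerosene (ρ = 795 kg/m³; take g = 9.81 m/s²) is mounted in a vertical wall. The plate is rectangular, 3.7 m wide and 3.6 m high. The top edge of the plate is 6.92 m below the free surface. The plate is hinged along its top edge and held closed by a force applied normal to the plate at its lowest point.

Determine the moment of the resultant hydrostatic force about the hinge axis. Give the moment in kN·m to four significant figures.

γ = ρg = 795 × 9.81 / 1000 = 7.79895 kN/m³.
The centroid lies 3.6/2 = 1.8 m below the top edge, so the centroid depth is h_c = 6.92 + 1.8 = 8.72 m.
A = 3.7 × 3.6 = 13.32 m².
Resultant F = γ·h_c·A = 7.79895 × 8.72 × 13.32 = 905.851 kN.
I_c = b·h³/12 = 3.7 × 3.6³/12 = 14.3856 m⁴.
Centre of pressure: y_p = y_c + I_c/(y_c·A) = 8.72 + 14.3856/(8.72 × 13.32) = 8.72 + 0.123853 = 8.84385 m along the plane.
The resultant acts 1.8 + 0.123853 = 1.92385 m (along the plate) below the hinge at the top edge, so the moment about the hinge is M = F × 1.92385 = 905.851 × 1.92385 = 1742.72 kN·m.

M ≈ 1743 kN·m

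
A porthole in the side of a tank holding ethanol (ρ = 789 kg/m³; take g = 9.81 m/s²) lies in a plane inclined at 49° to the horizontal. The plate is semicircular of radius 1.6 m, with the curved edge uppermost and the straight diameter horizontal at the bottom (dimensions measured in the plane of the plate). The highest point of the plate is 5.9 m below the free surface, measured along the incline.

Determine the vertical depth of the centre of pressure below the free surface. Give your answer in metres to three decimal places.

γ = ρg = 789 × 9.81 / 1000 = 7.74009 kN/m³.
Let θ = 49° be the plate's angle to the horizontal; measure y along the incline from where the plane meets the free surface. Vertical depth h = y·sinθ with sinθ = 0.754710.
The centroid lies 4r/(3π) = 0.679061 m above the diameter, so r − 4r/(3π) = 1.6 − 0.679061 = 0.920939 m below the topmost point, so y_c = 5.9 + 0.920939 = 6.82094 m and h_c = 6.82094 × 0.754710 = 5.14783 m.
A = πr²/2 = π × 1.6²/2 = 4.02124 m².
Resultant F = γ·h_c·A = 7.74009 × 5.14783 × 4.02124 = 160.225 kN.
I_c = (π/8 − 8/(9π))·r⁴ = 0.109757 × 1.6⁴ = 0.719303 m⁴.
Centre of pressure: y_p = y_c + I_c/(y_c·A) = 6.82094 + 0.719303/(6.82094 × 4.02124) = 6.82094 + 0.0262245 = 6.84716 m along the plane.
Vertically, h_p = y_p·sinθ = 6.84716 × 0.754710 = 5.16762 m.

h_p = 5.168 m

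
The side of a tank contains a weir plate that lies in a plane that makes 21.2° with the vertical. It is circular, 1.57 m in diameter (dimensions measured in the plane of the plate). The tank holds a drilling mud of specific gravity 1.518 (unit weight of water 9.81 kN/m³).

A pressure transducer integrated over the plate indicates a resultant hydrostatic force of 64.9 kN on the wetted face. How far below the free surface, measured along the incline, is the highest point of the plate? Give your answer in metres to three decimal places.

γ = 1.518 × 9.81 = 14.89158 kN/m³.
A = π(0.785)² = 1.93593 m².
From F = γ·h_c·A, the centroid depth is h_c = 64.9/(14.89158 × 1.93593) = 2.2512 m.
The plate makes 21.2° with the vertical, i.e. θ = 90° − 21.2° = 68.8° to the horizontal. Measuring y along the incline from the free-surface line, vertical depth h = y·sinθ with sinθ = 0.932324.
Along the incline, y_c = h_c/sinθ = 2.2512/0.932324 = 2.41461 m.
The centroid is at the centre, 0.785 m below the top of the plate, so the highest point sits at y_top = 2.41461 − 0.785 = 1.62961 m along the incline.

y_top ≈ 1.630 m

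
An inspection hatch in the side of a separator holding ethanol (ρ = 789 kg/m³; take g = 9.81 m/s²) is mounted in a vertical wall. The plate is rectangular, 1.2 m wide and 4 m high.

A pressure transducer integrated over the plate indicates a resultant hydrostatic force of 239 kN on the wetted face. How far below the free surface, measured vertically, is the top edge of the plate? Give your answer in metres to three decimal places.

γ = ρg = 789 × 9.81 / 1000 = 7.74009 kN/m³.
A = 1.2 × 4 = 4.8 m².
From F = γ·h_c·A, the centroid depth is h_c = 239/(7.74009 × 4.8) = 6.43296 m.
The centroid lies 4/2 = 2 m below the top edge, so the top edge sits at h_top = 6.43296 − 2 = 4.43296 m below the surface.

d_top ≈ 4.433 m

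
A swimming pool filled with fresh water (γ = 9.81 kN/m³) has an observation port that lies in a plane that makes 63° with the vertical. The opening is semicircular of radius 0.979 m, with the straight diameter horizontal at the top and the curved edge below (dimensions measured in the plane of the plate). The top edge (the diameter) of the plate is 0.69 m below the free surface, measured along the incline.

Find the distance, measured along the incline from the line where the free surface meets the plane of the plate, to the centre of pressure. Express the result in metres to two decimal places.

γ = 9.81 kN/m³.
The plate makes 63° with the vertical, i.e. θ = 90° − 63° = 27° to the horizontal. Measuring y along the incline from the free-surface line, vertical depth h = y·sinθ with sinθ = 0.453990.
The centroid of a semicircle lies 4r/(3π) = 0.415501 m from the diameter, here below the top edge, so y_c = 0.69 + 0.415501 = 1.1055 m and h_c = 1.1055 × 0.453990 = 0.501886 m.
A = πr²/2 = π × 0.979²/2 = 1.50552 m².
Resultant F = γ·h_c·A = 9.81 × 0.501886 × 1.50552 = 7.41243 kN.
I_c = (π/8 − 8/(9π))·r⁴ = 0.109757 × 0.979⁴ = 0.100824 m⁴.
Centre of pressure: y_p = y_c + I_c/(y_c·A) = 1.1055 + 0.100824/(1.1055 × 1.50552) = 1.1055 + 0.0605785 = 1.16608 m along the plane.

y_p = 1.17 m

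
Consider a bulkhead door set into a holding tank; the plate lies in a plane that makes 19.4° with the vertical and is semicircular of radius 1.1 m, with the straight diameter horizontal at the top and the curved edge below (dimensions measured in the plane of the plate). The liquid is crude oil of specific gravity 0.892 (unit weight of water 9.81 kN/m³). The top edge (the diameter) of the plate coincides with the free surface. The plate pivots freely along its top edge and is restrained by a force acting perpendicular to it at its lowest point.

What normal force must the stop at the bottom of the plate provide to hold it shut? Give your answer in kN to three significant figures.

γ = 0.892 × 9.81 = 8.75052 kN/m³.
The plate makes 19.4° with the vertical, i.e. θ = 90° − 19.4° = 70.6° to the horizontal. Measuring y along the incline from the free-surface line, vertical depth h = y·sinθ with sinθ = 0.943223.
The centroid of a semicircle lies 4r/(3π) = 0.466854 m from the diameter, here below the top edge, so y_c = 0.466854 m and h_c = 0.466854 × 0.943223 = 0.440347 m.
A = πr²/2 = π × 1.1²/2 = 1.90066 m².
Resultant F = γ·h_c·A = 8.75052 × 0.440347 × 1.90066 = 7.32375 kN.
I_c = (π/8 − 8/(9π))·r⁴ = 0.109757 × 1.1⁴ = 0.160695 m⁴.
Centre of pressure: y_p = y_c + I_c/(y_c·A) = 0.466854 + 0.160695/(0.466854 × 1.90066) = 0.466854 + 0.181099 = 0.647953 m along the plane.
The resultant acts 0.466854 + 0.181099 = 0.647953 m (along the plate) below the hinge at the top edge, so the moment about the hinge is M = F × 0.647953 = 7.32375 × 0.647953 = 4.74545 kN·m.
A normal force at the bottom, 1.1 m from the hinge, must supply this moment: P = 4.74545/1.1 = 4.31405 kN.

P ≈ 4.31 kN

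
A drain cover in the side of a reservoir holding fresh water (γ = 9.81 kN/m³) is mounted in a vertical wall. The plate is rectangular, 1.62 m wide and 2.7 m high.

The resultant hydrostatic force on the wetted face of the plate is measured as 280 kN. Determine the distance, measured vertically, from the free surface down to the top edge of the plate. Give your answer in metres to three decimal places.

γ = 9.81 kN/m³.
A = 1.62 × 2.7 = 4.374 m².
From F = γ·h_c·A, the centroid depth is h_c = 280/(9.81 × 4.374) = 6.52545 m.
The centroid lies 2.7/2 = 1.35 m below the top edge, so the top edge sits at h_top = 6.52545 − 1.35 = 5.17545 m below the surface.

d_top ≈ 5.175 m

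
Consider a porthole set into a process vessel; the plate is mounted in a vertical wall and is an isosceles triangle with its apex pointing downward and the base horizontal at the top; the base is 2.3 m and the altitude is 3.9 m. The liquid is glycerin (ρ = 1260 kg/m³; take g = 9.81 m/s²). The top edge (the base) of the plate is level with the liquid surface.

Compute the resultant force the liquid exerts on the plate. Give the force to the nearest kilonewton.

γ = ρg = 1260 × 9.81 / 1000 = 12.3606 kN/m³.
With the apex down, the centroid sits h/3 = 3.9/3 = 1.3 m below the base (the top edge), so the centroid depth is h_c = 1.3 m.
A = ½ × 2.3 × 3.9 = 4.485 m².
Resultant F = γ·h_c·A = 12.3606 × 1.3 × 4.485 = 72.0685 kN.

F ≈ 72 kN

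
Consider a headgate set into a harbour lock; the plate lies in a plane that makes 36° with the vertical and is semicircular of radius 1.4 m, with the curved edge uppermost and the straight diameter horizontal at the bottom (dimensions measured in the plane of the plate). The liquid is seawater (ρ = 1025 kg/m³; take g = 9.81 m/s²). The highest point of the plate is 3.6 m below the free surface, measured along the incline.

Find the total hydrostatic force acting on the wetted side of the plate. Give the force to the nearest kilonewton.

γ = ρg = 1025 × 9.81 / 1000 = 10.05525 kN/m³.
The plate makes 36° with the vertical, i.e. θ = 90° − 36° = 54° to the horizontal. Measuring y along the incline from the free-surface line, vertical depth h = y·sinθ with sinθ = 0.809017.
The centroid lies 4r/(3π) = 0.594178 m above the diameter, so r − 4r/(3π) = 1.4 − 0.594178 = 0.805822 m below the topmost point, so y_c = 3.6 + 0.805822 = 4.40582 m and h_c = 4.40582 × 0.809017 = 3.56438 m.
A = πr²/2 = π × 1.4²/2 = 3.07876 m².
Resultant F = γ·h_c·A = 10.05525 × 3.56438 × 3.07876 = 110.345 kN.

F ≈ 110 kN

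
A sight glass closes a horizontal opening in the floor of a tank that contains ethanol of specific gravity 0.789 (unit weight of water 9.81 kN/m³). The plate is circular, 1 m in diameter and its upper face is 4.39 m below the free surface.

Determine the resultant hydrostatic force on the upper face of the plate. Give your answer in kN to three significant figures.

γ = 0.789 × 9.81 = 7.74009 kN/m³.
The plate is horizontal, so pressure is uniform at p = γ·h = 7.74009 × 4.39 = 33.979 kN/m².
A = π(0.5)² = 0.785398 m².
F = p·A = 33.979 × 0.785398 = 26.687 kN.

F ≈ 26.7 kN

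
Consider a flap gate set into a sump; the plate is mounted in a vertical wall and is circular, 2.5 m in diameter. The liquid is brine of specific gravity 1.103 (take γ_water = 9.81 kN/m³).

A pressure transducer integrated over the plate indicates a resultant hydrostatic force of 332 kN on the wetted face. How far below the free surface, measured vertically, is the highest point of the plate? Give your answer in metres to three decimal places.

d_top ≈ 5.001 m

γ = 1.103 × 9.81 = 10.82043 kN/m³.
A = π(1.25)² = 4.90874 m².
From F = γ·h_c·A, the centroid depth is h_c = 332/(10.82043 × 4.90874) = 6.25063 m.
The centroid is at the centre, 1.25 m below the top of the plate, so the highest point sits at h_top = 6.25063 − 1.25 = 5.00063 m below the surface.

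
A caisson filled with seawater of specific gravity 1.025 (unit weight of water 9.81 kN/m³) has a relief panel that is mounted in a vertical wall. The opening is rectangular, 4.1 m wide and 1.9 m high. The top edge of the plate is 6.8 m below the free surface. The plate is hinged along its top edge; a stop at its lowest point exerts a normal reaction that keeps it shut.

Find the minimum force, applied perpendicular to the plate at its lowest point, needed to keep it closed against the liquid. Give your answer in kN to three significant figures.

γ = 1.025 × 9.81 = 10.05525 kN/m³.
The centroid lies 1.9/2 = 0.95 m below the top edge, so the centroid depth is h_c = 6.8 + 0.95 = 7.75 m.
A = 4.1 × 1.9 = 7.79 m².
Resultant F = γ·h_c·A = 10.05525 × 7.75 × 7.79 = 607.061 kN.
I_c = b·h³/12 = 4.1 × 1.9³/12 = 2.34349 m⁴.
Centre of pressure: y_p = y_c + I_c/(y_c·A) = 7.75 + 2.34349/(7.75 × 7.79) = 7.75 + 0.0388172 = 7.78882 m along the plane.
The resultant acts 0.95 + 0.0388172 = 0.988817 m (along the plate) below the hinge at the top edge, so the moment about the hinge is M = F × 0.988817 = 607.061 × 0.988817 = 600.272 kN·m.
A normal force at the bottom, 1.9 m from the hinge, must supply this moment: P = 600.272/1.9 = 315.933 kN.

P ≈ 316 kN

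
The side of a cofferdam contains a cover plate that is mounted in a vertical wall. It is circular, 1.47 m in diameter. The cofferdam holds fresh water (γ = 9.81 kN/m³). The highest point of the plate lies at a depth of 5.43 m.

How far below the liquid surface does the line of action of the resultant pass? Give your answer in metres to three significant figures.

h_p = 6.19 m

γ = 9.81 kN/m³.
The centroid is at the centre, 0.735 m below the top of the plate, so the centroid depth is h_c = 5.43 + 0.735 = 6.165 m.
A = π(0.735)² = 1.69717 m².
Resultant F = γ·h_c·A = 9.81 × 6.165 × 1.69717 = 102.643 kN.
I_c = πr⁴/4 = π × 0.735⁴/4 = 0.229213 m⁴.
Centre of pressure: y_p = y_c + I_c/(y_c·A) = 6.165 + 0.229213/(6.165 × 1.69717) = 6.165 + 0.0219069 = 6.18691 m along the plane.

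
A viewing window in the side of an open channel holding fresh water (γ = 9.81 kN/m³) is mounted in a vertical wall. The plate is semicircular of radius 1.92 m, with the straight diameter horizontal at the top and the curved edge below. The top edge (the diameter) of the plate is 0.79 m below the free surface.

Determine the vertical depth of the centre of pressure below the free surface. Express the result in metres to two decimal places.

h_p = 1.77 m

γ = 9.81 kN/m³.
The centroid of a semicircle lies 4r/(3π) = 0.814873 m from the diameter, here below the top edge, so the centroid depth is h_c = 0.79 + 0.814873 = 1.60487 m.
A = πr²/2 = π × 1.92²/2 = 5.79058 m².
Resultant F = γ·h_c·A = 9.81 × 1.60487 × 5.79058 = 91.1656 kN.
I_c = (π/8 − 8/(9π))·r⁴ = 0.109757 × 1.92⁴ = 1.49155 m⁴.
Centre of pressure: y_p = y_c + I_c/(y_c·A) = 1.60487 + 1.49155/(1.60487 × 5.79058) = 1.60487 + 0.1605 = 1.76537 m along the plane.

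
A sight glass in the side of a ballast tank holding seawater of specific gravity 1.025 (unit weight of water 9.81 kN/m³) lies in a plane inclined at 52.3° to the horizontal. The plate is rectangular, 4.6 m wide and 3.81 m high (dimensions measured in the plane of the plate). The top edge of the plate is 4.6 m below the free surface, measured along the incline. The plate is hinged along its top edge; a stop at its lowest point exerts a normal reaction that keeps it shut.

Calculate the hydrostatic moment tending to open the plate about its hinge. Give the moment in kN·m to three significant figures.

γ = 1.025 × 9.81 = 10.05525 kN/m³.
Let θ = 52.3° be the plate's angle to the horizontal; measure y along the incline from where the plane meets the free surface. Vertical depth h = y·sinθ with sinθ = 0.791224.
The centroid lies 3.81/2 = 1.905 m below the top edge, so y_c = 4.6 + 1.905 = 6.505 m and h_c = 6.505 × 0.791224 = 5.14691 m.
A = 4.6 × 3.81 = 17.526 m².
Resultant F = γ·h_c·A = 10.05525 × 5.14691 × 17.526 = 907.031 kN.
I_c = b·h³/12 = 4.6 × 3.81³/12 = 21.2008 m⁴.
Centre of pressure: y_p = y_c + I_c/(y_c·A) = 6.505 + 21.2008/(6.505 × 17.526) = 6.505 + 0.185961 = 6.69096 m along the plane.
The resultant acts 1.905 + 0.185961 = 2.09096 m (along the plate) below the hinge at the top edge, so the moment about the hinge is M = F × 2.09096 = 907.031 × 2.09096 = 1896.57 kN·m.

M ≈ 1900 kN·m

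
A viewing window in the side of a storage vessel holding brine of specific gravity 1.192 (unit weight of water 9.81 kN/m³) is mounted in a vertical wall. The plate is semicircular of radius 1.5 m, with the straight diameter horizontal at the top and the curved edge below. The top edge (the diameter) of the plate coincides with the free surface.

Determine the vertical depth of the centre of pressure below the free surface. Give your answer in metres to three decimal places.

h_p = 0.884 m

γ = 1.192 × 9.81 = 11.69352 kN/m³.
The centroid of a semicircle lies 4r/(3π) = 0.63662 m from the diameter, here below the top edge, so the centroid depth is h_c = 0.63662 m.
A = πr²/2 = π × 1.5²/2 = 3.53429 m².
Resultant F = γ·h_c·A = 11.69352 × 0.63662 × 3.53429 = 26.3104 kN.
I_c = (π/8 − 8/(9π))·r⁴ = 0.109757 × 1.5⁴ = 0.555645 m⁴.
Centre of pressure: y_p = y_c + I_c/(y_c·A) = 0.63662 + 0.555645/(0.63662 × 3.53429) = 0.63662 + 0.246953 = 0.883573 m along the plane.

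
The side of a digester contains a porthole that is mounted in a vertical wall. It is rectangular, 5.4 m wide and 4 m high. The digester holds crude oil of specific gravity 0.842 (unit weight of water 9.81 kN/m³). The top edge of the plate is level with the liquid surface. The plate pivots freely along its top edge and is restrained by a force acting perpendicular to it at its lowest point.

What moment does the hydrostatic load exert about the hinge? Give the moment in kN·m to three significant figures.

γ = 0.842 × 9.81 = 8.26002 kN/m³.
The centroid lies 4/2 = 2 m below the top edge, so the centroid depth is h_c = 2 m.
A = 5.4 × 4 = 21.6 m².
Resultant F = γ·h_c·A = 8.26002 × 2 × 21.6 = 356.833 kN.
I_c = b·h³/12 = 5.4 × 4³/12 = 28.8 m⁴.
Centre of pressure: y_p = y_c + I_c/(y_c·A) = 2 + 28.8/(2 × 21.6) = 2 + 0.666667 = 2.66667 m along the plane.
The resultant acts 2 + 0.666667 = 2.66667 m (along the plate) below the hinge at the top edge, so the moment about the hinge is M = F × 2.66667 = 356.833 × 2.66667 = 951.556 kN·m.

M ≈ 952 kN·m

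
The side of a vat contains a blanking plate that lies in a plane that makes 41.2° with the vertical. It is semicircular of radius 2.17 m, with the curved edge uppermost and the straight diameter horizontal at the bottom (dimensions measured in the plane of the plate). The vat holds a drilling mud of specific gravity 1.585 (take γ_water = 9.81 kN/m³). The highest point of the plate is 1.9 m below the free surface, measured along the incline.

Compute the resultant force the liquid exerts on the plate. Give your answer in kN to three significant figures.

γ = 1.585 × 9.81 = 15.54885 kN/m³.
The plate makes 41.2° with the vertical, i.e. θ = 90° − 41.2° = 48.8° to the horizontal. Measuring y along the incline from the free-surface line, vertical depth h = y·sinθ with sinθ = 0.752415.
The centroid lies 4r/(3π) = 0.920977 m above the diameter, so r − 4r/(3π) = 2.17 − 0.920977 = 1.24902 m below the topmost point, so y_c = 1.9 + 1.24902 = 3.14902 m and h_c = 3.14902 × 0.752415 = 2.36937 m.
A = πr²/2 = π × 2.17²/2 = 7.39672 m².
Resultant F = γ·h_c·A = 15.54885 × 2.36937 × 7.39672 = 272.502 kN.

F ≈ 273 kN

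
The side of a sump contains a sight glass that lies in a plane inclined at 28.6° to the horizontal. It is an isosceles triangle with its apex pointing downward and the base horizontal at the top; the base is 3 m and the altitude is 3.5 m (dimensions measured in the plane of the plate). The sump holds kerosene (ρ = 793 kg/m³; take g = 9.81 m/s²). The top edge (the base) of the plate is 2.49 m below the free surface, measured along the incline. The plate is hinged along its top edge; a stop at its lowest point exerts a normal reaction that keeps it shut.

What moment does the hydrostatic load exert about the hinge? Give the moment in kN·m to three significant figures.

γ = ρg = 793 × 9.81 / 1000 = 7.77933 kN/m³.
Let θ = 28.6° be the plate's angle to the horizontal; measure y along the incline from where the plane meets the free surface. Vertical depth h = y·sinθ with sinθ = 0.478692.
With the apex down, the centroid sits h/3 = 3.5/3 = 1.16667 m below the base (the top edge), so y_c = 2.49 + 1.16667 = 3.65667 m and h_c = 3.65667 × 0.478692 = 1.75042 m.
A = ½ × 3 × 3.5 = 5.25 m².
Resultant F = γ·h_c·A = 7.77933 × 1.75042 × 5.25 = 71.4897 kN.
I_c = b·h³/36 = 3 × 3.5³/36 = 3.57292 m⁴.
Centre of pressure: y_p = y_c + I_c/(y_c·A) = 3.65667 + 3.57292/(3.65667 × 5.25) = 3.65667 + 0.186114 = 3.84278 m along the plane.
The resultant acts 1.16667 + 0.186114 = 1.35278 m (along the plate) below the hinge at the top edge, so the moment about the hinge is M = F × 1.35278 = 71.4897 × 1.35278 = 96.7098 kN·m.

M ≈ 96.7 kN·m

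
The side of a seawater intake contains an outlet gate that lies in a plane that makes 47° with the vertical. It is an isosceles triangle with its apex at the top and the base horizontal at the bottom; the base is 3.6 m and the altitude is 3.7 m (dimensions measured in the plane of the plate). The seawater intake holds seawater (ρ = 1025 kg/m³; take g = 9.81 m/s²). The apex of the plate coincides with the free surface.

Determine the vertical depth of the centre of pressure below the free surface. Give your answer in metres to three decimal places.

h_p = 1.893 m

γ = ρg = 1025 × 9.81 / 1000 = 10.05525 kN/m³.
The plate makes 47° with the vertical, i.e. θ = 90° − 47° = 43° to the horizontal. Measuring y along the incline from the free-surface line, vertical depth h = y·sinθ with sinθ = 0.681998.
With the apex up, the centroid sits 2h/3 = 2 × 3.7/3 = 2.46667 m below the apex, so y_c = 2.46667 m and h_c = 2.46667 × 0.681998 = 1.68226 m.
A = ½ × 3.6 × 3.7 = 6.66 m².
Resultant F = γ·h_c·A = 10.05525 × 1.68226 × 6.66 = 112.658 kN.
I_c = b·h³/36 = 3.6 × 3.7³/36 = 5.0653 m⁴.
Centre of pressure: y_p = y_c + I_c/(y_c·A) = 2.46667 + 5.0653/(2.46667 × 6.66) = 2.46667 + 0.308333 = 2.775 m along the plane.
Vertically, h_p = y_p·sinθ = 2.775 × 0.681998 = 1.89254 m.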